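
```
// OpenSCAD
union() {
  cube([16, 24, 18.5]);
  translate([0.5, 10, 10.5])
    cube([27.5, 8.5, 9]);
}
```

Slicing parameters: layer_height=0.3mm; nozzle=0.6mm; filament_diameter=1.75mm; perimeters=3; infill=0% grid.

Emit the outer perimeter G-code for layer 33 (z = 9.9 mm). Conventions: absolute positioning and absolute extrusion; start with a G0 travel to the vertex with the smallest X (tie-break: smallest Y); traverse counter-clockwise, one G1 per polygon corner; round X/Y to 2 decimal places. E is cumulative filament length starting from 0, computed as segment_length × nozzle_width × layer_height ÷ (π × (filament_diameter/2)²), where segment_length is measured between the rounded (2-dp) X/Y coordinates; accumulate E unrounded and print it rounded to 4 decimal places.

G0 X0.00 Y0.00 Z9.90
G1 X16.00 Y0.00 E1.1974
G1 X16.00 Y24.00 E2.9934
G1 X0.00 Y24.00 E4.1908
G1 X0.00 Y0.00 E5.9868

At z = 9.9 mm: the cube (footprint 16×24) is included at this height; the cube at (0.5, 10) is not intersected at this z (z outside [10.5, 19.5]); Taking the union: only the 16×24 cube is present, so the union is just that shape — 1 connected region. The outline is a single polygon with 4 vertices. Extrusion per mm of travel: 0.6 × 0.3 / (π × 0.875²) = 0.074835. Accumulating E over each segment gives final E = 5.9868.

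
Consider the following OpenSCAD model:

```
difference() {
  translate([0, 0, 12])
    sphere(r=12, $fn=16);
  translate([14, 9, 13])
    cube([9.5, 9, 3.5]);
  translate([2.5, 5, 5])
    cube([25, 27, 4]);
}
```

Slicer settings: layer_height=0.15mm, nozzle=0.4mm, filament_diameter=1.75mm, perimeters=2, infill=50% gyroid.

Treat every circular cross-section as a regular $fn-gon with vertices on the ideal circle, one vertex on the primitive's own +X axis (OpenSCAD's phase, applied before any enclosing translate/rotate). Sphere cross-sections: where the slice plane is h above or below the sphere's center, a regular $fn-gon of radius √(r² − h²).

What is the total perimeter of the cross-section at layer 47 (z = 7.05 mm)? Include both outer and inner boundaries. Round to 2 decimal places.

At z = 7.05 mm: the sphere: section is a regular 16-gon, circumradius = √(r²−h²) = √(12²−4.95²) = 10.931 (perimeter = 2·16·10.931·sin(180°/16) = 68.24 mm); the cube at (14, 9) does not reach this height (z outside [13, 16.5]); the cube at (2.5, 5) is present — its section is the full 25×27 rectangle (perimeter 104.00 mm); Taking the first minus the rest: starting from the r=12 sphere, the 25×27 cube at (2.5, 5) partially overlaps it — only the 25.24 mm² overlap (of its 675.00 mm²) is removed, clipping the outline — boundary = 71.47 mm. Overall, the cross-section is a single solid region. Total boundary length (outer) = 71.47 mm.

71.47 mm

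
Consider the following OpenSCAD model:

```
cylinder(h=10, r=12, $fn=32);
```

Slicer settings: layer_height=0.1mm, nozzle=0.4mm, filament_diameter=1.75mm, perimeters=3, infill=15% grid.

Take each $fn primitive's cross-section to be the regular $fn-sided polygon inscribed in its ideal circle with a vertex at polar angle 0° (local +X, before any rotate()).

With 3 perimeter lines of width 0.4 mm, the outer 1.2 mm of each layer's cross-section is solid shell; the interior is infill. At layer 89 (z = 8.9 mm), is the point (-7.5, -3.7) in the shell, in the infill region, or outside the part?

At z = 8.9 mm: the r=12 cylinder gives a regular 32-gon of circumradius 12 (constant along its height). Overall, the cross-section is a single solid region. The nearest boundary edge runs (-11.09, -4.59)→(-9.98, -6.67); distance from the point to it = 3.58 mm. The point is inside the cross-section and 3.58 mm from the nearest boundary — more than the 1.2 mm shell width (3 × 0.4), so it's in the infill interior.

infill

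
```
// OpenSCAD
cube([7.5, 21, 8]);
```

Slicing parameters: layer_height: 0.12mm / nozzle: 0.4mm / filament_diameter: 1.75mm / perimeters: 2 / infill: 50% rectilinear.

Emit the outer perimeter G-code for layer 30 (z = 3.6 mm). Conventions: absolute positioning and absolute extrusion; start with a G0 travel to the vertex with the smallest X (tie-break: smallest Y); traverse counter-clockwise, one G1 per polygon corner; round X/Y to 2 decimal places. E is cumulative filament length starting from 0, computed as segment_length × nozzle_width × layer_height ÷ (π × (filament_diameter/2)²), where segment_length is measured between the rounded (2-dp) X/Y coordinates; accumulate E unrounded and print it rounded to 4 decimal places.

G0 X0.00 Y0.00 Z3.60
G1 X7.50 Y0.00 E0.1497
G1 X7.50 Y21.00 E0.5687
G1 X0.00 Y21.00 E0.7184
G1 X0.00 Y0.00 E1.1375

At z = 3.6 mm: the cube is present — its section is the full 7.5×21 rectangle. The outline is a single polygon with 4 vertices. Extrusion per mm of travel: 0.4 × 0.12 / (π × 0.875²) = 0.019956. Accumulating E over each segment gives final E = 1.1375.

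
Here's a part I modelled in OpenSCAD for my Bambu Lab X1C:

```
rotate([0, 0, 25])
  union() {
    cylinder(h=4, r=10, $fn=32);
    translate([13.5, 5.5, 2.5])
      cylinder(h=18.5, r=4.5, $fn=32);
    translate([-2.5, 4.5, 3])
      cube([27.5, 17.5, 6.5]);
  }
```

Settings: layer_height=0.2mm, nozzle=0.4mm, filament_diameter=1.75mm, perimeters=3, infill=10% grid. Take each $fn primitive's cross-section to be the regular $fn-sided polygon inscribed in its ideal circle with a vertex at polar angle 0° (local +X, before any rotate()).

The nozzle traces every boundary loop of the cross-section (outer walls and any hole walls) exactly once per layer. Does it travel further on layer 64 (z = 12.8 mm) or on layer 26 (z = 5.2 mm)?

Layer 64 (z = 12.8): the cylinder is not intersected at this z (z outside [0, 4]); the r=4.5 cylinder at (13.5, 5.5) contributes a regular 32-gon of circumradius 4.5 (perimeter = 2·32·4.500·sin(180°/32) = 28.23 mm); the cube at (-2.5, 4.5) is not intersected at this z (z outside [3, 9.5]); Merging all regions: only the r=4.5 cylinder at (13.5, 5.5) is present, so the union is just that shape — boundary = 28.23 mm; (rotated 25° about Z; rotation is an isometry so areas/perimeters/island counts are preserved). So its perimeter = 28.23 mm. Layer 26 (z = 5.2): the cylinder is absent (z outside [0, 4]); the cylinder at (13.5, 5.5): section is a regular 32-gon, circumradius r=4.5 (perimeter = 2·32·4.500·sin(180°/32) = 28.23 mm); the cube at (-2.5, 4.5) is present — its section is the full 27.5×17.5 rectangle (perimeter 90.00 mm); Merging all regions: the regions partially overlap (shared area 40.50 mm²), so the edge portions inside another operand are dropped and the merged outline is re-measured after clipping — boundary = 93.34 mm; (rotated 25° about Z; rotation is an isometry so areas/perimeters/island counts are preserved). So its perimeter = 93.34 mm. Layer 26 is larger (93.34 vs 28.23 mm).

layer 26 (z = 5.2 mm)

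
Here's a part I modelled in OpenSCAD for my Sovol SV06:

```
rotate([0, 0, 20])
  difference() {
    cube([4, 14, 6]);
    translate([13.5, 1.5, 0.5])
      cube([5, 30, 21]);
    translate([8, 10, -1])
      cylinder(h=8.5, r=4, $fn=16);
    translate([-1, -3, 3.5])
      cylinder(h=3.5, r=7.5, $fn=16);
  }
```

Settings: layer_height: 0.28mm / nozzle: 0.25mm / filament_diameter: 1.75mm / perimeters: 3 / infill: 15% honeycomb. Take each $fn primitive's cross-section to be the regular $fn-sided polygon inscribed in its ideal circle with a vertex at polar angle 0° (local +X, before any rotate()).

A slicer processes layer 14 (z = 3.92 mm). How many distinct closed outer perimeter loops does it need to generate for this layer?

At z = 3.92 mm: the cube (footprint 4×14) is included at this height; the cube at (13.5, 1.5) (footprint 5×30) is included at this height; the r=4 cylinder at (8, 10) gives a regular 16-gon of circumradius 4 (constant along its height); the r=7.5 cylinder at (-1, -3) gives a regular 16-gon of circumradius 7.5 (constant along its height); Taking the first minus the rest: starting from the 4×14 cube, the 5×30 cube at (13.5, 1.5) misses the remaining region (no effect); the r=4 cylinder at (8, 10) misses the remaining region (no effect); the r=7.5 cylinder at (-1, -3) partially overlaps it — only the 14.55 mm² overlap (of its 172.21 mm²) is removed, clipping the outline — 1 connected region; (rotated 20° about Z; rotation is an isometry so areas/perimeters/island counts are preserved). The result has 1 disconnected region.

1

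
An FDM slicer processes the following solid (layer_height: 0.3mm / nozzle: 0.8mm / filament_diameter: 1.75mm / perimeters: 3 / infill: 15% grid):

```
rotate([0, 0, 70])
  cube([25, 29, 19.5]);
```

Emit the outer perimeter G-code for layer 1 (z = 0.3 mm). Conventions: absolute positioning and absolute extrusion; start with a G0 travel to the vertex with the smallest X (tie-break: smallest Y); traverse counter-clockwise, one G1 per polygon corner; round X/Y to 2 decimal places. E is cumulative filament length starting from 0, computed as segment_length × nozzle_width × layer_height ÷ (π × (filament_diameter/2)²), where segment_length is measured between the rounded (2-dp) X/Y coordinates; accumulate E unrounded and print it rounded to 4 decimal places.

At z = 0.3 mm: the cube (footprint 25×29) is included at this height; (rotated 70° about Z; rotation is an isometry so areas/perimeters/island counts are preserved). The outline is a single polygon with 4 vertices. Extrusion per mm of travel: 0.8 × 0.3 / (π × 0.875²) = 0.099780. Accumulating E over each segment gives final E = 10.7757.

G0 X-27.25 Y9.92 Z0.30
G1 X0.00 Y0.00 E2.8936
G1 X8.55 Y23.49 E5.3879
G1 X-18.70 Y33.41 E8.2814
G1 X-27.25 Y9.92 E10.7757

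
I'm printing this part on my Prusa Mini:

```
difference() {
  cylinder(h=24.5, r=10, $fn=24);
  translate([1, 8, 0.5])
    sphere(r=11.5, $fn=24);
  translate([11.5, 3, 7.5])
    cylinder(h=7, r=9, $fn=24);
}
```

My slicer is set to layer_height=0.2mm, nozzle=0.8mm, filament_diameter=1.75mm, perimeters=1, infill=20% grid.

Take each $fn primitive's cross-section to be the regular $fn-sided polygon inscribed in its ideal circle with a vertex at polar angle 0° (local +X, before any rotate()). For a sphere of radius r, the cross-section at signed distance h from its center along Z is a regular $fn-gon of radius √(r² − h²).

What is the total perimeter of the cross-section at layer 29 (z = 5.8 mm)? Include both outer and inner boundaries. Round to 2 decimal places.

At z = 5.8 mm: the cylinder: section is a regular 24-gon, circumradius r=10 (perimeter = 2·24·10.000·sin(180°/24) = 62.65 mm); the r=11.5 sphere at (1, 8) contributes a regular 24-gon of circumradius √(11.5²−5.3²) = 10.206 (perimeter = 2·24·10.206·sin(180°/24) = 63.94 mm); the cylinder at (11.5, 3) is not intersected at this z (z outside [7.5, 14.5]); Subtracting the remaining from the first: starting from the r=10 cylinder, the r=11.5 sphere at (1, 8) partially overlaps it — only the 159.44 mm² overlap (of its 323.50 mm²) is removed, clipping the outline — boundary = 62.34 mm. Overall, the cross-section is a single solid region. Total boundary length (outer) = 62.34 mm.

62.34 mm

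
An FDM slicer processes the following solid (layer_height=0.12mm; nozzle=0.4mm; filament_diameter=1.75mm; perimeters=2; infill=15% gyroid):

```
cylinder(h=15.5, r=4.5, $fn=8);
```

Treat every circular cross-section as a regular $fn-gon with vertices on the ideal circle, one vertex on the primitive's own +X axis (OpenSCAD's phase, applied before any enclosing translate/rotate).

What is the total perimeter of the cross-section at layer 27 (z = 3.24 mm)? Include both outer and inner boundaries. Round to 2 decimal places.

At z = 3.24 mm: the cylinder: section is a regular 8-gon, circumradius r=4.5 (perimeter = 2·8·4.500·sin(180°/8) = 27.55 mm). Overall, the cross-section is a single solid region. Total boundary length (outer) = 27.55 mm.

27.55 mm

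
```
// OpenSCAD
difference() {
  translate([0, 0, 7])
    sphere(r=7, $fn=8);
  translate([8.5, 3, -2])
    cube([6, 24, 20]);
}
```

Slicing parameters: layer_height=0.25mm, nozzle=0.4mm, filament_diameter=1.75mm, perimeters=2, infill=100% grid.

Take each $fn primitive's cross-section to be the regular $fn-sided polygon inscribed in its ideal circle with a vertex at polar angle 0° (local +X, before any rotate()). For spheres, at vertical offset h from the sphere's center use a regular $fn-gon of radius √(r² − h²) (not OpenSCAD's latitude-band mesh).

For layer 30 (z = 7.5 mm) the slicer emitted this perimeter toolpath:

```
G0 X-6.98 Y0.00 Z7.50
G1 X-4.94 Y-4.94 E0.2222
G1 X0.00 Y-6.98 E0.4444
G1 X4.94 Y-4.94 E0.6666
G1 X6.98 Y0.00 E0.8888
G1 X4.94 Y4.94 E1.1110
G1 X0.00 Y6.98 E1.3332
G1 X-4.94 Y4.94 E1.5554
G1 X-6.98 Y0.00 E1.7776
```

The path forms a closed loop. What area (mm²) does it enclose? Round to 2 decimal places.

Apply the shoelace formula to the sequence of (X, Y) vertices; enclosed area = 137.92 mm².

137.92 mm²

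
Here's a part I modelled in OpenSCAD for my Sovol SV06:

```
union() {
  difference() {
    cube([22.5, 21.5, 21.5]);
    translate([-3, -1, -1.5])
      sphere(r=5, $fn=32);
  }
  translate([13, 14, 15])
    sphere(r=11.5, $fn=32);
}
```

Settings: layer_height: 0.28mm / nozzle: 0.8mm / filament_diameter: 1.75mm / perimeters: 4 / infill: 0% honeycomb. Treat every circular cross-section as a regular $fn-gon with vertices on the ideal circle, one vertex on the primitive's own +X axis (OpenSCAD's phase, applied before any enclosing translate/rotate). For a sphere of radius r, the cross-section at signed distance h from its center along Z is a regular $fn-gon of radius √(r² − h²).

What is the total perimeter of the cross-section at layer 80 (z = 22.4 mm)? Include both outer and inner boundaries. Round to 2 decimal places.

55.22 mm

At z = 22.4 mm: the cube is absent (z outside [0, 21.5]); the sphere at (-3, -1) is absent (|z−center|=23.900 > r=5); Subtracting the remaining from the first: the first operand is absent here, so nothing remains; the sphere at (13, 14): section is a regular 32-gon, circumradius = √(r²−h²) = √(11.5²−7.4²) = 8.803 (perimeter = 2·32·8.803·sin(180°/32) = 55.22 mm); Merging all regions: only the r=11.5 sphere at (13, 14) is present, so the union is just that shape — boundary = 55.22 mm. Overall, the cross-section is a single solid region. Total boundary length (outer) = 55.22 mm.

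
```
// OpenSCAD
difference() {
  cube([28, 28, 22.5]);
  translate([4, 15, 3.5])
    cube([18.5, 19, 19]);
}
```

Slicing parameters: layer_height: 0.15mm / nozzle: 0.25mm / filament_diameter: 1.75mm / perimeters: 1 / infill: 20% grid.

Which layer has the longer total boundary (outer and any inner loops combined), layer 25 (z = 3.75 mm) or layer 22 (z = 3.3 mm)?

Layer 25 (z = 3.75): the cube is present — its section is the full 28×28 rectangle (perimeter 112.00 mm); the cube at (4, 15) is present — its section is the full 18.5×19 rectangle (perimeter 75.00 mm); Taking the first minus the rest: starting from the 28×28 cube, the 18.5×19 cube at (4, 15) partially overlaps it — only the 240.50 mm² overlap (of its 351.50 mm²) is removed, clipping the outline — boundary = 138.00 mm. So its perimeter = 138.00 mm. Layer 22 (z = 3.3): the 28×28 cube contributes its full rectangle (perimeter 112.00 mm); the cube at (4, 15) is not intersected at this z (z outside [3.5, 22.5]); Subtracting the remaining from the first: none of the subtracted shapes is present at this height, so the 28×28 cube is unchanged — boundary = 112.00 mm. So its perimeter = 112.00 mm. Layer 25 is larger (138.00 vs 112.00 mm).

layer 25 (z = 3.75 mm)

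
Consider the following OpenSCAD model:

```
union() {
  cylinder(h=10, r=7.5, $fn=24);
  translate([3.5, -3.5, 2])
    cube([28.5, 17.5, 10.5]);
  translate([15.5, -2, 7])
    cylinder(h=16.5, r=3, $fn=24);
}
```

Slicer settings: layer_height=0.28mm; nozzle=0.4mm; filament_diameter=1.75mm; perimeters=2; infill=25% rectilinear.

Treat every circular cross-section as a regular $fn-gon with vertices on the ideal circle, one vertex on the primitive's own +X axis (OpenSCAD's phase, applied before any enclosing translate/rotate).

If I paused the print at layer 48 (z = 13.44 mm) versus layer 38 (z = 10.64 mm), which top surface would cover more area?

layer 38 (z = 10.64 mm)

Layer 48 (z = 13.44): the cylinder is absent (z outside [0, 10]); the cube at (3.5, -3.5) is not intersected at this z (z outside [2, 12.5]); the cylinder at (15.5, -2): section is a regular 24-gon, circumradius r=3 (area = (24/2)·3.000²·sin(360°/24) = 27.95 mm²); Merging all regions: only the r=3 cylinder at (15.5, -2) is present, so the union is just that shape — area = 27.95 mm². So its area = 27.95 mm². Layer 38 (z = 10.64): the cylinder does not reach this height (z outside [0, 10]); the cube at (3.5, -3.5) (footprint 28.5×17.5) is included at this height (area 498.75 mm²); the r=3 cylinder at (15.5, -2) gives a regular 24-gon of circumradius 3 (constant along its height) (area = (24/2)·3.000²·sin(360°/24) = 27.95 mm²); Taking the union: the regions partially overlap — summed areas 526.70 mm² minus the doubly-counted overlap 22.53 mm² gives 504.17 mm² — area = 504.17 mm². So its area = 504.17 mm². Layer 38 is larger (504.17 vs 27.95 mm²).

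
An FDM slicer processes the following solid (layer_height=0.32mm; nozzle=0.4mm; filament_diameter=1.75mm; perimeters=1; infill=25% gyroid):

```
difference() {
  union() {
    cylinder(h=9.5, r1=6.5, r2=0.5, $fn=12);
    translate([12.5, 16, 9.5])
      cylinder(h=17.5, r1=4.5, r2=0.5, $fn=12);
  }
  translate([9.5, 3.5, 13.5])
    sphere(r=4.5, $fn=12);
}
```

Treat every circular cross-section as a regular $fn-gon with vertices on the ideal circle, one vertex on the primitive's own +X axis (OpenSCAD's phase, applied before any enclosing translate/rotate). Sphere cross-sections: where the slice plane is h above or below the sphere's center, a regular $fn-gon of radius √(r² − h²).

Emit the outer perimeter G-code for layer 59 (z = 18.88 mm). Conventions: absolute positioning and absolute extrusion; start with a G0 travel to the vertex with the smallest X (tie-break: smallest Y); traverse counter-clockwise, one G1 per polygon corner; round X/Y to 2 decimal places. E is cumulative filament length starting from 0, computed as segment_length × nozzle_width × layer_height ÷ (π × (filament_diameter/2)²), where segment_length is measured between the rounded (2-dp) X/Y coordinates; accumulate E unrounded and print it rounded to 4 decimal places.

G0 X10.14 Y16.00 Z18.88
G1 X10.46 Y14.82 E0.0651
G1 X11.32 Y13.96 E0.1298
G1 X12.50 Y13.64 E0.1948
G1 X13.68 Y13.96 E0.2599
G1 X14.54 Y14.82 E0.3246
G1 X14.86 Y16.00 E0.3897
G1 X14.54 Y17.18 E0.4548
G1 X13.68 Y18.04 E0.5195
G1 X12.50 Y18.36 E0.5845
G1 X11.32 Y18.04 E0.6496
G1 X10.46 Y17.18 E0.7143
G1 X10.14 Y16.00 E0.7794

At z = 18.88 mm: the cone does not reach this height (z outside [0, 9.5]); the cone at (12.5, 16): at t=0.536 of its height the radius interpolates to r₁+(r₂−r₁)t = 2.356, giving a regular 12-gon of that circumradius; Taking the union: only the cone at (12.5, 16) is present, so the union is just that shape — 1 connected region; the sphere at (9.5, 3.5) is not intersected at this z (|z−center|=5.380 > r=4.5); After the difference (first − rest): none of the subtracted shapes is present at this height, so that combined region is unchanged — 1 connected region. The outline is a single polygon with 12 vertices. Extrusion per mm of travel: 0.4 × 0.32 / (π × 0.875²) = 0.053216. Accumulating E over each segment gives final E = 0.7794.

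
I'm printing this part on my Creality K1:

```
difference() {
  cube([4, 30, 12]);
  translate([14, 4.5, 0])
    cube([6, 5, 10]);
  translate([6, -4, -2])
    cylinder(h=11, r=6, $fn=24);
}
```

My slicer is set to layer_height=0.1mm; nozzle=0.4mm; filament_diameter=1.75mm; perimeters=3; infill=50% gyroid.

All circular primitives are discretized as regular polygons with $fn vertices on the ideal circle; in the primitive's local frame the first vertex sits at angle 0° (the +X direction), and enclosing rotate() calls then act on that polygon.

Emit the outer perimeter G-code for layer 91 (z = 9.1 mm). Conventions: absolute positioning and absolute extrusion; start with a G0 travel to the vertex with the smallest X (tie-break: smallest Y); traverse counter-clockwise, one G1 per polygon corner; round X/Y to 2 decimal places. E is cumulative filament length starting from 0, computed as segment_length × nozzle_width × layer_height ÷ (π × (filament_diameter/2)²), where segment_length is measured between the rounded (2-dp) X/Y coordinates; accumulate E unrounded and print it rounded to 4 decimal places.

G0 X0.00 Y0.00 Z9.10
G1 X4.00 Y0.00 E0.0665
G1 X4.00 Y30.00 E0.5654
G1 X0.00 Y30.00 E0.6319
G1 X0.00 Y0.00 E1.1308

At z = 9.1 mm: the cube is present — its section is the full 4×30 rectangle; the cube at (14, 4.5) (footprint 6×5) is included at this height; the cylinder at (6, -4) is absent (z outside [-2, 9]); Taking the first minus the rest: starting from the 4×30 cube, the 6×5 cube at (14, 4.5) misses the remaining region (no effect) — 1 connected region. The outline is a single polygon with 4 vertices. Extrusion per mm of travel: 0.4 × 0.1 / (π × 0.875²) = 0.016630. Accumulating E over each segment gives final E = 1.1308.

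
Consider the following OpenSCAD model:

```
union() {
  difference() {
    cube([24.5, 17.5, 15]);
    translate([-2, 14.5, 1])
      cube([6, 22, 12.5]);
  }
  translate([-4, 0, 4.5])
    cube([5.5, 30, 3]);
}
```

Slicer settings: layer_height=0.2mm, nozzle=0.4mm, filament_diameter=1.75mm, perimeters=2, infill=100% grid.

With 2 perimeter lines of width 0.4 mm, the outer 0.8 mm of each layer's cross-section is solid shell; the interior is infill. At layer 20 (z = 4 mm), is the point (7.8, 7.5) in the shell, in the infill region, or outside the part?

At z = 4 mm: the cube is present — its section is the full 24.5×17.5 rectangle; the 6×22 cube at (-2, 14.5) contributes its full rectangle; Taking the first minus the rest: starting from the 24.5×17.5 cube, the 6×22 cube at (-2, 14.5) partially overlaps it — only the 12.00 mm² overlap (of its 132.00 mm²) is removed, clipping the outline — 1 connected region; the cube at (-4, 0) is not intersected at this z (z outside [4.5, 7.5]); Merging all regions: only that combined region is present, so the union is just that shape — 1 connected region. Overall, the cross-section is a single solid region. The nearest boundary edge runs (24.50, 0.00)→(0.00, 0.00); distance from the point to it = 7.50 mm. The point is inside the cross-section and 7.50 mm from the nearest boundary — more than the 0.8 mm shell width (2 × 0.4), so it's in the infill interior.

infill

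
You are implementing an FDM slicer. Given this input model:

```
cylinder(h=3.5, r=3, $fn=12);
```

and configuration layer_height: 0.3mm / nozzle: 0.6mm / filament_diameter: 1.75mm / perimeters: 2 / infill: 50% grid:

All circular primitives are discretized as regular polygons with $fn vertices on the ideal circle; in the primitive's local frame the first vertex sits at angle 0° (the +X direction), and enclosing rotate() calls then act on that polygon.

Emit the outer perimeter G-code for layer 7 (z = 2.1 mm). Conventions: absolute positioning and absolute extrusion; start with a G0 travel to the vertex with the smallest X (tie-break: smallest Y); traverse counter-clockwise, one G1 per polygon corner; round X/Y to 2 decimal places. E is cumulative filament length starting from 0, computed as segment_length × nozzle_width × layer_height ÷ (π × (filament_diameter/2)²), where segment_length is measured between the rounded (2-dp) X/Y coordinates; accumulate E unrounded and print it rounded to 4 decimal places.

At z = 2.1 mm: the r=3 cylinder contributes a regular 12-gon of circumradius 3. The outline is a single polygon with 12 vertices. Extrusion per mm of travel: 0.6 × 0.3 / (π × 0.875²) = 0.074835. Accumulating E over each segment gives final E = 1.3951.

G0 X-3.00 Y0.00 Z2.10
G1 X-2.60 Y-1.50 E0.1162
G1 X-1.50 Y-2.60 E0.2326
G1 X0.00 Y-3.00 E0.3488
G1 X1.50 Y-2.60 E0.4649
G1 X2.60 Y-1.50 E0.5814
G1 X3.00 Y0.00 E0.6975
G1 X2.60 Y1.50 E0.8137
G1 X1.50 Y2.60 E0.9301
G1 X0.00 Y3.00 E1.0463
G1 X-1.50 Y2.60 E1.1625
G1 X-2.60 Y1.50 E1.2789
G1 X-3.00 Y0.00 E1.3951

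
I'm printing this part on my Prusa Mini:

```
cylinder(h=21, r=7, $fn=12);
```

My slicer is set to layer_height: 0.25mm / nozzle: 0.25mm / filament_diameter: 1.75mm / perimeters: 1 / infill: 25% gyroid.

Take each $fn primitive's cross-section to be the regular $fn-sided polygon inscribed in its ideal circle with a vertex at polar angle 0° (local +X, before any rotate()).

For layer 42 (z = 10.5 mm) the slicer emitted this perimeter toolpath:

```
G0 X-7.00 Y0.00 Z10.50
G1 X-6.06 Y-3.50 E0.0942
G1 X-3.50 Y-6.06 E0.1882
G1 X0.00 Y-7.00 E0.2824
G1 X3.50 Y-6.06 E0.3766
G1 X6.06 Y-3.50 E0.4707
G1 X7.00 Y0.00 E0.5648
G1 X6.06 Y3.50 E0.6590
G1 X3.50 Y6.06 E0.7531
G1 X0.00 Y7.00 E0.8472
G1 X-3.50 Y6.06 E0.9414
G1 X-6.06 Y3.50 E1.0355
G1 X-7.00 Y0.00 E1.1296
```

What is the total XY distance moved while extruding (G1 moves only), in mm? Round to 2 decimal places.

Sum the Euclidean lengths of each G1 segment: total = 43.47 mm.

43.47 mm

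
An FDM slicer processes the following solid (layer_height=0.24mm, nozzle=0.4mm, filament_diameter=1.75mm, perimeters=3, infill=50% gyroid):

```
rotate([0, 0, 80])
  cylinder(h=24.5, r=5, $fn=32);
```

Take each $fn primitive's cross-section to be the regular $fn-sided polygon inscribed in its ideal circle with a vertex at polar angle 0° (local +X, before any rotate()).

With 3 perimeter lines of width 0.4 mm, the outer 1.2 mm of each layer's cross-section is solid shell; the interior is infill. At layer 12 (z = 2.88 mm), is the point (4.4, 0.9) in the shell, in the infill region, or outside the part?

shell

At z = 2.88 mm: the r=5 cylinder gives a regular 32-gon of circumradius 5 (constant along its height); (rotated 80° about Z; rotation is an isometry so areas/perimeters/island counts are preserved). Overall, the cross-section is a single solid region. Undo the 80° rotation: the query point maps to (1.650, -4.177) in the un-rotated model frame. The nearest boundary edge runs (0.98, -4.90)→(1.91, -4.62); distance from the point to it = 0.50 mm. The point is inside the cross-section, 0.50 mm from the nearest boundary — within the 1.2 mm shell band (3 × 0.4).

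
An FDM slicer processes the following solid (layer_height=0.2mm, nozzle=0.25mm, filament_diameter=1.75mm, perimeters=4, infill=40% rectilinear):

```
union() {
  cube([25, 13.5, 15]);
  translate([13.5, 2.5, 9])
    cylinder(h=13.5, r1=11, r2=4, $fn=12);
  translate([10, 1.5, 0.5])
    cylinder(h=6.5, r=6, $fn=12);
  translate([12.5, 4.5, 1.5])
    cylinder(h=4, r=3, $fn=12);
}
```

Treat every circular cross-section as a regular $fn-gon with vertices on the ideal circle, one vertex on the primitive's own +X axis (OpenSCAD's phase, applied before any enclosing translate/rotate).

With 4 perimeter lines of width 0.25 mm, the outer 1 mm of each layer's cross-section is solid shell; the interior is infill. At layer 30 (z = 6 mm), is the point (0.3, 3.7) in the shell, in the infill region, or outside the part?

shell

At z = 6 mm: the 25×13.5 cube contributes its full rectangle; the cone at (13.5, 2.5) is absent (z outside [9, 22.5]); the r=6 cylinder at (10, 1.5) gives a regular 12-gon of circumradius 6 (constant along its height); the cylinder at (12.5, 4.5) is not intersected at this z (z outside [1.5, 5.5]); Taking the union: the regions partially overlap (shared area 71.40 mm²), so overlapping operands fuse into one piece — 1 connected region. Overall, the cross-section is a single solid region. The nearest boundary edge runs (0.00, 0.00)→(0.00, 13.50); distance from the point to it = 0.30 mm. The point is inside the cross-section, 0.30 mm from the nearest boundary — within the 1 mm shell band (4 × 0.25).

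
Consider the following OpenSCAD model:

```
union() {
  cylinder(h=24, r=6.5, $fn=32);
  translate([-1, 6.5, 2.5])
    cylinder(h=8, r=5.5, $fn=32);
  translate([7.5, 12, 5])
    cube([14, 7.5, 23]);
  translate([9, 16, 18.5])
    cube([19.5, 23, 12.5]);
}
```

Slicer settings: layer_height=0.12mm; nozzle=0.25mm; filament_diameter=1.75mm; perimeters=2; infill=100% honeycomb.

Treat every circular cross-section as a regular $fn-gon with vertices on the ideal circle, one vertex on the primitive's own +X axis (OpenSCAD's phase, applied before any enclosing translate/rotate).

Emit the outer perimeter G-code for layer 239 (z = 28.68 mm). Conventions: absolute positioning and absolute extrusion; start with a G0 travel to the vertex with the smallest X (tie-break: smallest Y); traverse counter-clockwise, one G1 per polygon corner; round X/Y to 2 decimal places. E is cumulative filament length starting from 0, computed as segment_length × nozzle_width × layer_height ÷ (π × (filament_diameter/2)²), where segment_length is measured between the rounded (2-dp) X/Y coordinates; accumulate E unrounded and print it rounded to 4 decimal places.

G0 X9.00 Y16.00 Z28.68
G1 X28.50 Y16.00 E0.2432
G1 X28.50 Y39.00 E0.5301
G1 X9.00 Y39.00 E0.7733
G1 X9.00 Y16.00 E1.0602

At z = 28.68 mm: the cylinder is absent (z outside [0, 24]); the cylinder at (-1, 6.5) does not reach this height (z outside [2.5, 10.5]); the cube at (7.5, 12) is not intersected at this z (z outside [5, 28]); the cube at (9, 16) is present — its section is the full 19.5×23 rectangle; Taking the union: only the 19.5×23 cube at (9, 16) is present, so the union is just that shape — 1 connected region. The outline is a single polygon with 4 vertices. Extrusion per mm of travel: 0.25 × 0.12 / (π × 0.875²) = 0.012473. Accumulating E over each segment gives final E = 1.0602.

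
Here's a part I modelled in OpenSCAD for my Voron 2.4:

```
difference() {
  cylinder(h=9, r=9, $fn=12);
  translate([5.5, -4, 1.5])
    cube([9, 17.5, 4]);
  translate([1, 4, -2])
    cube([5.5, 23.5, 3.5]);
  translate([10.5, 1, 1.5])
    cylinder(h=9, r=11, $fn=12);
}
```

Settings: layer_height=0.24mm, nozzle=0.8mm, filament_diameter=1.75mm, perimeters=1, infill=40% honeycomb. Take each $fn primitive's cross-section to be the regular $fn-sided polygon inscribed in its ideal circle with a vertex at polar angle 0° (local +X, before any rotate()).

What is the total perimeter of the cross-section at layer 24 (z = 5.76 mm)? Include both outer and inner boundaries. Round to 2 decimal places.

At z = 5.76 mm: the r=9 cylinder gives a regular 12-gon of circumradius 9 (constant along its height) (perimeter = 2·12·9.000·sin(180°/12) = 55.90 mm); the cube at (5.5, -4) does not reach this height (z outside [1.5, 5.5]); the cube at (1, 4) is absent (z outside [-2, 1.5]); the r=11 cylinder at (10.5, 1) contributes a regular 12-gon of circumradius 11 (perimeter = 2·12·11.000·sin(180°/12) = 68.33 mm); Taking the first minus the rest: starting from the r=9 cylinder, the r=11 cylinder at (10.5, 1) partially overlaps it — only the 103.27 mm² overlap (of its 363.00 mm²) is removed, clipping the outline — boundary = 53.87 mm. Overall, the cross-section is a single solid region. Total boundary length (outer) = 53.87 mm.

53.87 mm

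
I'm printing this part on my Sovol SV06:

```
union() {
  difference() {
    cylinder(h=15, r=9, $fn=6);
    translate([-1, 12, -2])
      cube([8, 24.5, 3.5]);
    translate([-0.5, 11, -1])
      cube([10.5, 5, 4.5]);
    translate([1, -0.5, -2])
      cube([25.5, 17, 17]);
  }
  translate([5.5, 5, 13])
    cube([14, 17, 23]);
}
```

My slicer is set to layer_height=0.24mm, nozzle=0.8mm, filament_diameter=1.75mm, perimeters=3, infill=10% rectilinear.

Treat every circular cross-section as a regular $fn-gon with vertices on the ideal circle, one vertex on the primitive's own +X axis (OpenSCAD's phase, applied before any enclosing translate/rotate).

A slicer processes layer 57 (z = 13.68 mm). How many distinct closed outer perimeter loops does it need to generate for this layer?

At z = 13.68 mm: the r=9 cylinder gives a regular 6-gon of circumradius 9 (constant along its height); the cube at (-1, 12) does not reach this height (z outside [-2, 1.5]); the cube at (-0.5, 11) does not reach this height (z outside [-1, 3.5]); the 25.5×17 cube at (1, -0.5) contributes its full rectangle; After the difference (first − rest): starting from the r=9 cylinder, the 25.5×17 cube at (1, -0.5) partially overlaps it — only the 48.74 mm² overlap (of its 433.50 mm²) is removed, clipping the outline — 1 connected region; the cube at (5.5, 5) is present — its section is the full 14×17 rectangle; Taking the union: the 2 present regions are separate (no shared area or edge), so areas and boundary lengths simply add and each stays a separate island — 2 connected regions. The result has 2 disconnected regions.

2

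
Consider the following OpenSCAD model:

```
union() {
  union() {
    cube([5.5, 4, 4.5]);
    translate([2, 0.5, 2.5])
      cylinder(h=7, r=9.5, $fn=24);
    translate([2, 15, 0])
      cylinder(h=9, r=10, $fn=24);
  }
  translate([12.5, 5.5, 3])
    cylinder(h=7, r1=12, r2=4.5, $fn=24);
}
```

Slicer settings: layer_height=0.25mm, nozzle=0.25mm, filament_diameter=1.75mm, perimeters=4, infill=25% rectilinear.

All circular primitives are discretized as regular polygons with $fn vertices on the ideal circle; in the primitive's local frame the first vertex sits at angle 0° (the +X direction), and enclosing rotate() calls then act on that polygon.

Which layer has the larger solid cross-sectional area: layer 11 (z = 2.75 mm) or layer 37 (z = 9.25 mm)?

Layer 11 (z = 2.75): the cube is present — its section is the full 5.5×4 rectangle (area 22.00 mm²); the r=9.5 cylinder at (2, 0.5) contributes a regular 24-gon of circumradius 9.5 (area = (24/2)·9.500²·sin(360°/24) = 280.30 mm²); the r=10 cylinder at (2, 15) gives a regular 24-gon of circumradius 10 (constant along its height) (area = (24/2)·10.000²·sin(360°/24) = 310.58 mm²); Merging all regions: the regions partially overlap — summed areas 612.88 mm² minus the doubly-counted overlap 65.07 mm² gives 547.82 mm² — area = 547.82 mm²; the cone at (12.5, 5.5) is not intersected at this z (z outside [3, 10]); Merging all regions: only that combined region is present, so the union is just that shape — area = 547.82 mm². So its area = 547.82 mm². Layer 37 (z = 9.25): the cube is absent (z outside [0, 4.5]); the cylinder at (2, 0.5): section is a regular 24-gon, circumradius r=9.5 (area = (24/2)·9.500²·sin(360°/24) = 280.30 mm²); the cylinder at (2, 15) is absent (z outside [0, 9]); Combining (union): only the r=9.5 cylinder at (2, 0.5) is present, so the union is just that shape — area = 280.30 mm²; the cone at (12.5, 5.5) (r1=12→r2=4.5) has section circumradius 5.304 here — a regular 24-gon (area = (24/2)·5.304²·sin(360°/24) = 87.36 mm²); Taking the union: the regions partially overlap — summed areas 367.66 mm² minus the doubly-counted overlap 17.98 mm² gives 349.68 mm² — area = 349.68 mm². So its area = 349.68 mm². Layer 11 is larger (547.82 vs 349.68 mm²).

layer 11 (z = 2.75 mm)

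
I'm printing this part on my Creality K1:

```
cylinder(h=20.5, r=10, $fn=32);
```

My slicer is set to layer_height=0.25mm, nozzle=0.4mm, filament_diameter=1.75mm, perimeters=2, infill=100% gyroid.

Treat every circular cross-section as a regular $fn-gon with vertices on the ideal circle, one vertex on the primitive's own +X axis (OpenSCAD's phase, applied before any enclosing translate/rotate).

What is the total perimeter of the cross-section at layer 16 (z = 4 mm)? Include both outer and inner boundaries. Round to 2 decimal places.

At z = 4 mm: the r=10 cylinder gives a regular 32-gon of circumradius 10 (constant along its height) (perimeter = 2·32·10.000·sin(180°/32) = 62.73 mm). Overall, the cross-section is a single solid region. Total boundary length (outer) = 62.73 mm.

62.73 mm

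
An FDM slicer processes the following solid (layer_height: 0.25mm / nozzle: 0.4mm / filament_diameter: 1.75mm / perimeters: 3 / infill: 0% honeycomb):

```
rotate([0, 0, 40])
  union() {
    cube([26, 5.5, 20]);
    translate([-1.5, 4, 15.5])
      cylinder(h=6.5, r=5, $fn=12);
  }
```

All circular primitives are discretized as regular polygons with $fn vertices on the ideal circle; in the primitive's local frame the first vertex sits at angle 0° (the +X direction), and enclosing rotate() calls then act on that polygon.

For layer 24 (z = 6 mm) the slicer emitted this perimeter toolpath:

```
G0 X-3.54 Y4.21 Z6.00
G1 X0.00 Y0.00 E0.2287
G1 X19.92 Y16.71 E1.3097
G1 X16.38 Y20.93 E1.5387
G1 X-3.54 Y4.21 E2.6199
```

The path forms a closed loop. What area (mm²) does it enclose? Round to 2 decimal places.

143.13 mm²

Apply the shoelace formula to the sequence of (X, Y) vertices; enclosed area = 143.13 mm².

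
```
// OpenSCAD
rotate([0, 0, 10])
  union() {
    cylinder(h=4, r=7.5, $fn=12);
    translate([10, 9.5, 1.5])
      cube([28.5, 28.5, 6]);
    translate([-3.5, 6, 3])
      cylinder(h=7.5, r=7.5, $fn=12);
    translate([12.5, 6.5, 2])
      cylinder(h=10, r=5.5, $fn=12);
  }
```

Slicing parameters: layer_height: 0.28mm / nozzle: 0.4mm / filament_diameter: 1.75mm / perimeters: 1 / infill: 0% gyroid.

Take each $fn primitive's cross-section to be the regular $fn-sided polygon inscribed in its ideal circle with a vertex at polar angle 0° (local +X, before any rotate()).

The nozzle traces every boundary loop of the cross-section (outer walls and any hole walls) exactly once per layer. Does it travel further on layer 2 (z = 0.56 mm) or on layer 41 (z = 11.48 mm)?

layer 2 (z = 0.56 mm)

Layer 2 (z = 0.56): the r=7.5 cylinder gives a regular 12-gon of circumradius 7.5 (constant along its height) (perimeter = 2·12·7.500·sin(180°/12) = 46.59 mm); the cube at (10, 9.5) is not intersected at this z (z outside [1.5, 7.5]); the cylinder at (-3.5, 6) is absent (z outside [3, 10.5]); the cylinder at (12.5, 6.5) is not intersected at this z (z outside [2, 12]); Combining (union): only the r=7.5 cylinder is present, so the union is just that shape — boundary = 46.59 mm; (rotated 10° about Z; rotation is an isometry so areas/perimeters/island counts are preserved). So its perimeter = 46.59 mm. Layer 41 (z = 11.48): the cylinder is not intersected at this z (z outside [0, 4]); the cube at (10, 9.5) is absent (z outside [1.5, 7.5]); the cylinder at (-3.5, 6) is absent (z outside [3, 10.5]); the r=5.5 cylinder at (12.5, 6.5) gives a regular 12-gon of circumradius 5.5 (constant along its height) (perimeter = 2·12·5.500·sin(180°/12) = 34.16 mm); Taking the union: only the r=5.5 cylinder at (12.5, 6.5) is present, so the union is just that shape — boundary = 34.16 mm; (rotated 10° about Z; rotation is an isometry so areas/perimeters/island counts are preserved). So its perimeter = 34.16 mm. Layer 2 is larger (46.59 vs 34.16 mm).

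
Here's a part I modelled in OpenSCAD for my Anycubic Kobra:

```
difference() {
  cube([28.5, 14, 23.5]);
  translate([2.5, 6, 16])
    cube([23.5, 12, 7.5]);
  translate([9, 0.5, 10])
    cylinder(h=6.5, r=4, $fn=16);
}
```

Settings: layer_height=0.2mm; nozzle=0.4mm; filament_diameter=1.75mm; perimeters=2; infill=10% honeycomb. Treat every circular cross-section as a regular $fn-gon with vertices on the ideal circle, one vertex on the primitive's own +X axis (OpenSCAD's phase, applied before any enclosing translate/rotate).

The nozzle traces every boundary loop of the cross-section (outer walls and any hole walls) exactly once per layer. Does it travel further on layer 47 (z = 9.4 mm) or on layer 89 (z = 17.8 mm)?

layer 89 (z = 17.8 mm)

Layer 47 (z = 9.4): the cube (footprint 28.5×14) is included at this height (perimeter 85.00 mm); the cube at (2.5, 6) does not reach this height (z outside [16, 23.5]); the cylinder at (9, 0.5) is absent (z outside [10, 16.5]); After the difference (first − rest): none of the subtracted shapes is present at this height, so the 28.5×14 cube is unchanged — boundary = 85.00 mm. So its perimeter = 85.00 mm. Layer 89 (z = 17.8): the 28.5×14 cube contributes its full rectangle (perimeter 85.00 mm); the cube at (2.5, 6) is present — its section is the full 23.5×12 rectangle (perimeter 71.00 mm); the cylinder at (9, 0.5) does not reach this height (z outside [10, 16.5]); After the difference (first − rest): starting from the 28.5×14 cube, the 23.5×12 cube at (2.5, 6) partially overlaps it — only the 188.00 mm² overlap (of its 282.00 mm²) is removed, clipping the outline — boundary = 101.00 mm. So its perimeter = 101.00 mm. Layer 89 is larger (101.00 vs 85.00 mm).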